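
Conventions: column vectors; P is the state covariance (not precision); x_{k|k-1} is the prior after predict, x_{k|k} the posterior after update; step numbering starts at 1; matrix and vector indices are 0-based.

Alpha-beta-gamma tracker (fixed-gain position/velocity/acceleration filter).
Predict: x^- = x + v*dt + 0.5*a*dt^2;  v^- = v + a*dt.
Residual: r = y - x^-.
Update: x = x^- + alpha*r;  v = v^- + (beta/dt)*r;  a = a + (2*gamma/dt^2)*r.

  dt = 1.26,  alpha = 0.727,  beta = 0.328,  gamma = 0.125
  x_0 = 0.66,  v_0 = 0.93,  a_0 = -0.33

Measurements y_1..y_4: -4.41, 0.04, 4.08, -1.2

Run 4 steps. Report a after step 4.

a_post = 0.1018

step 1: x_pred=1.5698  r=-5.9798  x^+=-2.7775  v^+=-1.0425  a^+=-1.2716
step 2: x_pred=-5.1004  r=5.1404  x^+=-1.3633  v^+=-1.3066  a^+=-0.4622
step 3: x_pred=-3.3765  r=7.4565  x^+=2.0444  v^+=0.0521  a^+=0.7120
step 4: x_pred=2.6752  r=-3.8752  x^+=-0.1421  v^+=-0.0595  a^+=0.1018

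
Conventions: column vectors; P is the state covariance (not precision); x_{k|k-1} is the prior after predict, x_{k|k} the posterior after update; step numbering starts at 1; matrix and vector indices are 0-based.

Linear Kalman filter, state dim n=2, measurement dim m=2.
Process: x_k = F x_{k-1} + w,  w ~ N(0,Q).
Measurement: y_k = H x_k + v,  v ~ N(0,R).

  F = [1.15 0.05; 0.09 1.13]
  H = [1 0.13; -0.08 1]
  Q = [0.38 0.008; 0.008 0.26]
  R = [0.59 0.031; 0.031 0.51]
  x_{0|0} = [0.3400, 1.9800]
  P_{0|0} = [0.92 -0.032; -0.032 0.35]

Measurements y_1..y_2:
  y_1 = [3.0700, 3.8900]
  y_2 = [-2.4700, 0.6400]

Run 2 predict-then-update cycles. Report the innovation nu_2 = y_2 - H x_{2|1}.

innov = [-5.4675, -3.1332]

step 1: x^-=[0.4900, 2.2680]  P^-=[1.5939 0.0813; 0.0813 0.7079]  S=[2.2170 0.0759; 0.0759 1.2151]  K=[0.7266 -0.0835; 0.0585 0.5736]  nu=[2.2852, 1.6612]  x^+=[2.0117, 3.3545]  P^+=[0.4243 0.0139; 0.0139 0.2954]
step 2: x^-=[2.4812, 3.9717]  P^-=[0.9435 0.0867; 0.0867 0.6435]  S=[1.5669 0.1250; 0.1250 1.1457]  K=[0.6139 -0.0572; 0.0650 0.5485]  nu=[-5.4675, -3.1332]  x^+=[-0.6961, 1.8977]  P^+=[0.3580 0.0185; 0.0185 0.2833]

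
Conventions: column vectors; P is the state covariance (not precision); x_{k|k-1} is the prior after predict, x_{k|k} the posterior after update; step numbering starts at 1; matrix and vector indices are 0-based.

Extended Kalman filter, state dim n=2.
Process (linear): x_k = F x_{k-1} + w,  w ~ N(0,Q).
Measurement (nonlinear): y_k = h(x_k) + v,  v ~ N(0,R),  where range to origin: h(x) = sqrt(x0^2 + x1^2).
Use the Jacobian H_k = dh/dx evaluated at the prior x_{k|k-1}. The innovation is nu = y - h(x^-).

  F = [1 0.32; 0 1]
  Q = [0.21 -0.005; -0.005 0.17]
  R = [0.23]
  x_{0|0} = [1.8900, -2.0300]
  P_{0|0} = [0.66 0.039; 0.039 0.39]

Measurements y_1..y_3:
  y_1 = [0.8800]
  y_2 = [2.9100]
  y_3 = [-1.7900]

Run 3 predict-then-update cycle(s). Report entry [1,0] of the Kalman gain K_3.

step 1: x^-=[1.2404, -2.0300]  P^-=[0.9349 0.1588; 0.1588 0.5600]  H_jac=[0.5214 -0.8533]  S=[0.7506]  K=[0.4689; -0.5263]  nu=[-1.4990]  x^+=[0.5376, -1.2411]  P^+=[0.7699 0.3440; 0.3440 0.3521]
step 2: x^-=[0.1404, -1.2411]  P^-=[1.2361 0.4517; 0.4517 0.5221]  H_jac=[0.1124 -0.9937]  S=[0.6602]  K=[-0.4694; -0.7089]  nu=[1.6610]  x^+=[-0.6392, -2.4185]  P^+=[1.0907 0.2320; 0.2320 0.1903]
step 3: x^-=[-1.4131, -2.4185]  P^-=[1.4687 0.2879; 0.2879 0.3603]  H_jac=[-0.5045 -0.8634]  S=[1.1233]  K=[-0.8810; -0.4063]  nu=[-4.5911]  x^+=[2.6314, -0.5532]  P^+=[0.5969 -0.1141; -0.1141 0.1749]

K[1,0] = -0.4063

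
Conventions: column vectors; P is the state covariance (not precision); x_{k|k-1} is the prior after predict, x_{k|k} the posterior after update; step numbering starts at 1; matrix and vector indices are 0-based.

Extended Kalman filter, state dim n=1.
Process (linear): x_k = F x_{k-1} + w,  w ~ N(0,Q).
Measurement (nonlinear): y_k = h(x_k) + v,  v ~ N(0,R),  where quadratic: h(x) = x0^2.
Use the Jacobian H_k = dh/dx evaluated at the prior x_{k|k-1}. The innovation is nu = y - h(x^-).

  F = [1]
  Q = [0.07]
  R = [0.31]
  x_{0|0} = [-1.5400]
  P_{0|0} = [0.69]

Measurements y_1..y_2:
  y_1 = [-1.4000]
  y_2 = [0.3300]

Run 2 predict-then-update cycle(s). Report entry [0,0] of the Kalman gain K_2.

step 1: x^-=[-1.5400]  P^-=[0.7600]  H_jac=[-3.0800]  S=[7.5197]  K=[-0.3113]  nu=[-3.7716]  x^+=[-0.3659]  P^+=[0.0313]
step 2: x^-=[-0.3659]  P^-=[0.1013]  H_jac=[-0.7319]  S=[0.3643]  K=[-0.2036]  nu=[0.1961]  x^+=[-0.4059]  P^+=[0.0862]

K[0,0] = -0.2036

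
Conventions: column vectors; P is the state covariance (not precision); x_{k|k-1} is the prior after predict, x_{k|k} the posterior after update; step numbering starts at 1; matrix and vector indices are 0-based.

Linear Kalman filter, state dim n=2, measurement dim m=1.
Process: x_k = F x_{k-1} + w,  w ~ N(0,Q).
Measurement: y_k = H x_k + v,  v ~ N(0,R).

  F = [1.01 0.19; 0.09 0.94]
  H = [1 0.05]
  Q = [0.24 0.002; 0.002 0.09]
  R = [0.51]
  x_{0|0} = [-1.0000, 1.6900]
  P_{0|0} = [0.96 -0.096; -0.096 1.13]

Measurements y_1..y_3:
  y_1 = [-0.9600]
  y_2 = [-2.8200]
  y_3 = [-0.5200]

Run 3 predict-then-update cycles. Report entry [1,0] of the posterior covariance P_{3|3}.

P_post[1,0] = 0.1015

step 1: x^-=[-0.6889, 1.4986]  P^-=[1.2232 0.1983; 0.1983 1.0800]  S=[1.7558]  K=[0.7023; 0.1437]  nu=[-0.3460]  x^+=[-0.9319, 1.4489]  P^+=[0.3571 0.0211; 0.0211 1.0437]
step 2: x^-=[-0.6660, 1.2781]  P^-=[0.6501 0.2413; 0.2413 1.0187]  S=[1.1868]  K=[0.5580; 0.2462]  nu=[-2.2179]  x^+=[-1.9035, 0.7320]  P^+=[0.2806 0.0782; 0.0782 0.9468]
step 3: x^-=[-1.7834, 0.5167]  P^-=[0.5905 0.2722; 0.2722 0.9421]  S=[1.1301]  K=[0.5346; 0.2826]  nu=[1.2376]  x^+=[-1.1218, 0.8664]  P^+=[0.2676 0.1015; 0.1015 0.8518]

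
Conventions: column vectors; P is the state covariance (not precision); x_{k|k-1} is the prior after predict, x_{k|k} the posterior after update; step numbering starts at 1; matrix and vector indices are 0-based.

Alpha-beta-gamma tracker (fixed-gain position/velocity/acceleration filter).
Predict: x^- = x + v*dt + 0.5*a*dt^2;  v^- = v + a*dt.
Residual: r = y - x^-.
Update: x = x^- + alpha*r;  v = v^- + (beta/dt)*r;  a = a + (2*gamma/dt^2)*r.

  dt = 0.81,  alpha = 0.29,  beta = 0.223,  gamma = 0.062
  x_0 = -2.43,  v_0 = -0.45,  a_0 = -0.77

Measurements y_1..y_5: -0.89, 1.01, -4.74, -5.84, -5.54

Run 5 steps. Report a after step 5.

step 1: x_pred=-3.0471  r=2.1571  x^+=-2.4215  v^+=-0.4798  a^+=-0.3623
step 2: x_pred=-2.9291  r=3.9391  x^+=-1.7867  v^+=0.3111  a^+=0.3821
step 3: x_pred=-1.4093  r=-3.3307  x^+=-2.3752  v^+=-0.2963  a^+=-0.2473
step 4: x_pred=-2.6963  r=-3.1437  x^+=-3.6080  v^+=-1.3621  a^+=-0.8415
step 5: x_pred=-4.9873  r=-0.5527  x^+=-5.1476  v^+=-2.1958  a^+=-0.9459

a_post = -0.9459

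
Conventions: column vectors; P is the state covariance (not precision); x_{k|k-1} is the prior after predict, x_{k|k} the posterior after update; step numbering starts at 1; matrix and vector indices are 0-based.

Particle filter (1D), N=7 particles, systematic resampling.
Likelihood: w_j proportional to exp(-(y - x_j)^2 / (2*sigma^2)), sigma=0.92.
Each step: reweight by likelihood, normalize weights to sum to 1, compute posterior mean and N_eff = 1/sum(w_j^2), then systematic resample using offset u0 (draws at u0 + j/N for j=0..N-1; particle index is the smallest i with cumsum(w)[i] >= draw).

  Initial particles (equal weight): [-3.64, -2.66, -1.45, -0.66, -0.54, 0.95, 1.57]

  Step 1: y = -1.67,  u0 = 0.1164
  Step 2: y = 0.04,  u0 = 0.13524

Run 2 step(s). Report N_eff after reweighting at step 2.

N_eff = 4.8545

step 1: w=[0.0378, 0.2099, 0.3639, 0.2050, 0.1761, 0.0065, 0.0008]  mean=-1.4467  Neff=3.9839  idx=[1, 2, 2, 2, 3, 4, 4]
step 2: w=[0.0042, 0.0839, 0.0839, 0.0839, 0.2332, 0.2554, 0.2554]  mean=-0.8060  Neff=4.8545  idx=[2, 4, 4, 5, 5, 6, 6]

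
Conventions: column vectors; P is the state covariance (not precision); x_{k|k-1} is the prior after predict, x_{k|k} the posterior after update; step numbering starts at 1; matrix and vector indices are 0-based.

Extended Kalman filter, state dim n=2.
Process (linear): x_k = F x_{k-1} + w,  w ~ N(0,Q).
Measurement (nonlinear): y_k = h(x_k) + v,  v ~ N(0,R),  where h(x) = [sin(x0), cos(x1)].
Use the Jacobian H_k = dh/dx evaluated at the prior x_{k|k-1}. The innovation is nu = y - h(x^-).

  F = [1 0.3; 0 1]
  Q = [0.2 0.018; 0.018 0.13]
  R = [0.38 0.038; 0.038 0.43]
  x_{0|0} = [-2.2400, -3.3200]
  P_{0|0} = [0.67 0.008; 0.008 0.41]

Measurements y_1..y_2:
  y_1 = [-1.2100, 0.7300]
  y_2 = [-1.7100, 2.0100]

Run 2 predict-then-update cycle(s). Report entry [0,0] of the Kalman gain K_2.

step 1: x^-=[-3.2360, -3.3200]  P^-=[0.9117 0.1490; 0.1490 0.5400]  H_jac=[-0.9955 0.0000; 0.0000 -0.1775]  S=[1.2836 0.0643; 0.0643 0.4470]  K=[-0.7093 0.0429; -0.1056 -0.1992]  nu=[-1.3043, 1.7141]  x^+=[-2.2374, -3.5237]  P^+=[0.2691 0.0479; 0.0479 0.5053]
step 2: x^-=[-3.2945, -3.5237]  P^-=[0.5433 0.2175; 0.2175 0.6353]  H_jac=[-0.9883 0.0000; 0.0000 -0.3729]  S=[0.9107 0.1182; 0.1182 0.5183]  K=[-0.5867 -0.0227; -0.1821 -0.4155]  nu=[-1.8623, 2.9379]  x^+=[-2.2687, -4.4053]  P^+=[0.2264 0.0860; 0.0860 0.4977]

K[0,0] = -0.5867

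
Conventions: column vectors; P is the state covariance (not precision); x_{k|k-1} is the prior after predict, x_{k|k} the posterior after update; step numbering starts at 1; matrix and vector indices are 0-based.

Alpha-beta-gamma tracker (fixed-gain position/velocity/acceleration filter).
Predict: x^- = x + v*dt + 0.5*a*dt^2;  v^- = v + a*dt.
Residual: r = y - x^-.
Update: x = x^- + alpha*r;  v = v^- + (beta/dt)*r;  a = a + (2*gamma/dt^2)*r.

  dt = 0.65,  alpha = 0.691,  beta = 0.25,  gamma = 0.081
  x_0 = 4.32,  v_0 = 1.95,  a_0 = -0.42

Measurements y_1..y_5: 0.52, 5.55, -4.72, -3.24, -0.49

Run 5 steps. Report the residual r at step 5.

step 1: x_pred=5.4988  r=-4.9788  x^+=2.0584  v^+=-0.2379  a^+=-2.3290
step 2: x_pred=1.4118  r=4.1382  x^+=4.2713  v^+=-0.1602  a^+=-0.7423
step 3: x_pred=4.0104  r=-8.7304  x^+=-2.0223  v^+=-4.0005  a^+=-4.0898
step 4: x_pred=-5.4866  r=2.2466  x^+=-3.9342  v^+=-5.7948  a^+=-3.2284
step 5: x_pred=-8.3828  r=7.8928  x^+=-2.9289  v^+=-4.8575  a^+=-0.2020

resid = 7.8928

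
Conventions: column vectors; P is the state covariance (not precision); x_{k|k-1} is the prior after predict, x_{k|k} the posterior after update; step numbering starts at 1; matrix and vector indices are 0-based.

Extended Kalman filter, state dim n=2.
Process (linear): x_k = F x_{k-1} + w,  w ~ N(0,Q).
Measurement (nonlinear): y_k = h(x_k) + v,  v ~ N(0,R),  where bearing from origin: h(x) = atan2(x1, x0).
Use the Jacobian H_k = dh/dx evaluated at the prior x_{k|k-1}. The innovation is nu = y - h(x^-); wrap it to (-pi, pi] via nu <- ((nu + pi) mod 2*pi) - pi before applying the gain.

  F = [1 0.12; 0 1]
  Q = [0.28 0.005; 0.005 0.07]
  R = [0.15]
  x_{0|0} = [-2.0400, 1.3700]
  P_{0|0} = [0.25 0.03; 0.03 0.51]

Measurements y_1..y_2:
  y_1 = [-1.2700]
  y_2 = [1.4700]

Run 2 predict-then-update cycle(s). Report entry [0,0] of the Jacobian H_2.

H_jac[0,0] = 0.0544

step 1: x^-=[-1.8756, 1.3700]  P^-=[0.5445 0.0962; 0.0962 0.5800]  H_jac=[-0.2539 -0.3477]  S=[0.2722]  K=[-0.6309; -0.8305]  nu=[2.5025]  x^+=[-3.4543, -0.7083]  P^+=[0.4362 -0.0464; -0.0464 0.3922]
step 2: x^-=[-3.5393, -0.7083]  P^-=[0.7107 0.0056; 0.0056 0.4622]  H_jac=[0.0544 -0.2717]  S=[0.1860]  K=[0.1995; -0.6733]  nu=[-1.8691]  x^+=[-3.9121, 0.5501]  P^+=[0.7033 0.0306; 0.0306 0.3779]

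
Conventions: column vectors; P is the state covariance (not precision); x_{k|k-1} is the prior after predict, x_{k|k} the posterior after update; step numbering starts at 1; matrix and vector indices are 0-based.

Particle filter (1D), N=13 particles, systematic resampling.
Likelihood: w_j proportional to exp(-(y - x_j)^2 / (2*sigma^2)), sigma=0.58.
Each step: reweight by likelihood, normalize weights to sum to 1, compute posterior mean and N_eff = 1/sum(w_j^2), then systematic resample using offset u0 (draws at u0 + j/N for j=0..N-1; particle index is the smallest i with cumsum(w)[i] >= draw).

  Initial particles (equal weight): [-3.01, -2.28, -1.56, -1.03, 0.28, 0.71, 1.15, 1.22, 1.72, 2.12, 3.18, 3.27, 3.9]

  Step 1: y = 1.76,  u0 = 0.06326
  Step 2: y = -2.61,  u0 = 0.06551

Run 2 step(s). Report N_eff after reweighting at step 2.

step 1: w=[0.0000, 0.0000, 0.0000, 0.0000, 0.0115, 0.0577, 0.1710, 0.1927, 0.2966, 0.2452, 0.0148, 0.0100, 0.0003]  mean=1.5873  Neff=4.5811  idx=[5, 6, 6, 7, 7, 8, 8, 8, 8, 9, 9, 9, 10]
step 2: w=[0.9724, 0.0095, 0.0095, 0.0043, 0.0043, 0.0000, 0.0000, 0.0000, 0.0000, 0.0000, 0.0000, 0.0000, 0.0000]  mean=0.7228  Neff=1.0574  idx=[0, 0, 0, 0, 0, 0, 0, 0, 0, 0, 0, 0, 2]

N_eff = 1.0574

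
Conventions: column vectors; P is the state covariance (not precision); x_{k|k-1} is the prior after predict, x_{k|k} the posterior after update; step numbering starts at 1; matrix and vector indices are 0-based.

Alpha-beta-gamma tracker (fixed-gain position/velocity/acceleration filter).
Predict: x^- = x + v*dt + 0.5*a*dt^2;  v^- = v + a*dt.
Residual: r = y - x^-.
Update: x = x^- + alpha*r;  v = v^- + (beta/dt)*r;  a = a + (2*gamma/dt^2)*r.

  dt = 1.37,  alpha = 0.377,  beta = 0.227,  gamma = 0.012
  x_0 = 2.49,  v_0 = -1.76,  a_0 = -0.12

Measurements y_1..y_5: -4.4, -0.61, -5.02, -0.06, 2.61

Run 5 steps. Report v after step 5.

v_post = 0.8592

step 1: x_pred=-0.0338  r=-4.3662  x^+=-1.6799  v^+=-2.6478  a^+=-0.1758
step 2: x_pred=-5.4724  r=4.8624  x^+=-3.6393  v^+=-2.0831  a^+=-0.1137
step 3: x_pred=-6.5997  r=1.5797  x^+=-6.0042  v^+=-1.9770  a^+=-0.0935
step 4: x_pred=-8.8004  r=8.7404  x^+=-5.5053  v^+=-0.6568  a^+=0.0183
step 5: x_pred=-6.3879  r=8.9979  x^+=-2.9957  v^+=0.8592  a^+=0.1334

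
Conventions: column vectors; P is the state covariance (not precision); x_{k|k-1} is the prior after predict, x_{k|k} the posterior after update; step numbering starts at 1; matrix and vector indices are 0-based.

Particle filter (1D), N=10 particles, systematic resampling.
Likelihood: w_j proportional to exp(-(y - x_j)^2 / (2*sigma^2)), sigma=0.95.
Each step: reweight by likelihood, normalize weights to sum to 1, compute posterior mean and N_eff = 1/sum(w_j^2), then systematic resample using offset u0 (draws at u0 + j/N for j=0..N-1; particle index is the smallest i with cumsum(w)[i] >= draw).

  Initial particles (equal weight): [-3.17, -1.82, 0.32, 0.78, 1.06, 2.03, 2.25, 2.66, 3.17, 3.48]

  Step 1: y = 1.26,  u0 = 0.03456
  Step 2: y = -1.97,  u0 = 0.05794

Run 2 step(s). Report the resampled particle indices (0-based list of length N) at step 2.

resampled_idx = [0, 0, 0, 0, 1, 1, 1, 2, 3, 5]

step 1: w=[0.0000, 0.0012, 0.1421, 0.2041, 0.2268, 0.1670, 0.1347, 0.0783, 0.0307, 0.0151]  mean=1.4431  Neff=6.0022  idx=[2, 2, 3, 3, 4, 4, 5, 5, 6, 7]
step 2: w=[0.3590, 0.3590, 0.0994, 0.0994, 0.0405, 0.0405, 0.0009, 0.0009, 0.0003, 0.0000]  mean=0.4753  Neff=3.5617  idx=[0, 0, 0, 0, 1, 1, 1, 2, 3, 5]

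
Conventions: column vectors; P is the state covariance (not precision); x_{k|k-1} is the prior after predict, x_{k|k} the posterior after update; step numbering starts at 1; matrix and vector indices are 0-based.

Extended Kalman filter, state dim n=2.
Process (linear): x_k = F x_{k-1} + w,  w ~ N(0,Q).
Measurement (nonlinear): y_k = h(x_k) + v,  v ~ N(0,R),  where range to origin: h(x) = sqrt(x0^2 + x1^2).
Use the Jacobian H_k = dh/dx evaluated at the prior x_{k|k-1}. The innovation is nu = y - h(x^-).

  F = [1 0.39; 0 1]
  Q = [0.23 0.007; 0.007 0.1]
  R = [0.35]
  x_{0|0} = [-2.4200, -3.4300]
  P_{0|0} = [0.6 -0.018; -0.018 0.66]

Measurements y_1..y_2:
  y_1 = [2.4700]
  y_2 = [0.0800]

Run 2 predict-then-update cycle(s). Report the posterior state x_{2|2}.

x_post = [-1.1305, -0.9313]

step 1: x^-=[-3.7577, -3.4300]  P^-=[0.9163 0.2464; 0.2464 0.7600]  H_jac=[-0.7386 -0.6742]  S=[1.4407]  K=[-0.5851; -0.4820]  nu=[-2.6178]  x^+=[-2.2261, -2.1683]  P^+=[0.4232 -0.1599; -0.1599 0.4253]
step 2: x^-=[-3.0717, -2.1683]  P^-=[0.5932 0.0130; 0.0130 0.5253]  H_jac=[-0.8170 -0.5767]  S=[0.9329]  K=[-0.5275; -0.3362]  nu=[-3.6800]  x^+=[-1.1305, -0.9313]  P^+=[0.3336 -0.1524; -0.1524 0.4199]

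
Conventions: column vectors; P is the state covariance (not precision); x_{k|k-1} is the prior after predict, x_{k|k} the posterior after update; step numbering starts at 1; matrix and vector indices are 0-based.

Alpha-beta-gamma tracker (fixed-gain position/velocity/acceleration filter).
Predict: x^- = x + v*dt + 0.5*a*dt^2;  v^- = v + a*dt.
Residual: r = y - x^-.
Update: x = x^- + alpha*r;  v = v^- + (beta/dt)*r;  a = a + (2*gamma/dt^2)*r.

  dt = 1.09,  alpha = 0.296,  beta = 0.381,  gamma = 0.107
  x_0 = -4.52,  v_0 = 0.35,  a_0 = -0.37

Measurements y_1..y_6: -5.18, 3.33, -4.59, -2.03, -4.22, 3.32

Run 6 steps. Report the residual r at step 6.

step 1: x_pred=-4.3583  r=-0.8217  x^+=-4.6015  v^+=-0.3405  a^+=-0.5180
step 2: x_pred=-5.2804  r=8.6104  x^+=-2.7317  v^+=2.1045  a^+=1.0329
step 3: x_pred=0.1758  r=-4.7658  x^+=-1.2349  v^+=1.5646  a^+=0.1745
step 4: x_pred=0.5742  r=-2.6042  x^+=-0.1967  v^+=0.8445  a^+=-0.2946
step 5: x_pred=0.5488  r=-4.7688  x^+=-0.8628  v^+=-1.1435  a^+=-1.1535
step 6: x_pred=-2.7944  r=6.1144  x^+=-0.9846  v^+=-0.2636  a^+=-0.0522

resid = 6.1144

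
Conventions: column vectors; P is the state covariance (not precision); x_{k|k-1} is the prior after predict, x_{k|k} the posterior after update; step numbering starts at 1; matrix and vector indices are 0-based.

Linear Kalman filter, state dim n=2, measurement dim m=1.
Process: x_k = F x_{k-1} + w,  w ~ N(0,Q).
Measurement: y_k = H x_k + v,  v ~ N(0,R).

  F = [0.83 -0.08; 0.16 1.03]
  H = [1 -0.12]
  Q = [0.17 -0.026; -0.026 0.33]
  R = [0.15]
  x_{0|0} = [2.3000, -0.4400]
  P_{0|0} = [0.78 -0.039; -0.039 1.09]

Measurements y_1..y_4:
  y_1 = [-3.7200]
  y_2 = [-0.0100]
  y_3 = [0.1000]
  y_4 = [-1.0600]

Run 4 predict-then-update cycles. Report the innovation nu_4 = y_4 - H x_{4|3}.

step 1: x^-=[1.9442, -0.0852]  P^-=[0.7195 -0.0451; -0.0451 1.4935]  S=[0.9018]  K=[0.8038; -0.2487]  nu=[-5.6744]  x^+=[-2.6170, 1.3261]  P^+=[0.1368 0.1352; 0.1352 1.4377]
step 2: x^-=[-2.2782, 0.9472]  P^-=[0.2555 -0.0124; -0.0124 1.9033]  S=[0.4359]  K=[0.5896; -0.5525]  nu=[2.3819]  x^+=[-0.8740, -0.3689]  P^+=[0.1040 0.1296; 0.1296 1.7703]
step 3: x^-=[-0.6959, -0.5198]  P^-=[0.2358 -0.0490; -0.0490 2.2534]  S=[0.4300]  K=[0.5620; -0.7428]  nu=[0.7335]  x^+=[-0.2837, -1.0647]  P^+=[0.1000 0.1305; 0.1305 2.0162]
step 4: x^-=[-0.1503, -1.1420]  P^-=[0.2344 -0.0689; -0.0689 2.5146]  S=[0.4372]  K=[0.5552; -0.8479]  nu=[-1.0468]  x^+=[-0.7314, -0.2544]  P^+=[0.0997 0.1368; 0.1368 2.2003]

innov = [-1.0468]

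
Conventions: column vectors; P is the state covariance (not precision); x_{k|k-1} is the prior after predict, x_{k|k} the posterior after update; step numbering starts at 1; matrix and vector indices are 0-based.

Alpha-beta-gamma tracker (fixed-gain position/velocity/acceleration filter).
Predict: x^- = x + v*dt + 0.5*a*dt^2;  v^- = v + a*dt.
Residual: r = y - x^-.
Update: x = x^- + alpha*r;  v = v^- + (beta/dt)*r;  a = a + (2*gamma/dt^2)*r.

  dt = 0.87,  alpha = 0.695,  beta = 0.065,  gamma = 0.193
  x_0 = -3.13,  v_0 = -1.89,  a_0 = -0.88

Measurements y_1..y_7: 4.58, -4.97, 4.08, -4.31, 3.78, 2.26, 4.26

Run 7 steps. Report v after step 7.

step 1: x_pred=-5.1073  r=9.6873  x^+=1.6254  v^+=-1.9318  a^+=4.0603
step 2: x_pred=1.4813  r=-6.4513  x^+=-3.0024  v^+=1.1186  a^+=0.7703
step 3: x_pred=-1.7376  r=5.8176  x^+=2.3056  v^+=2.2234  a^+=3.7371
step 4: x_pred=5.6543  r=-9.9643  x^+=-1.2709  v^+=4.7303  a^+=-1.3444
step 5: x_pred=2.3357  r=1.4443  x^+=3.3395  v^+=3.6686  a^+=-0.6079
step 6: x_pred=6.3011  r=-4.0411  x^+=3.4925  v^+=2.8378  a^+=-2.6687
step 7: x_pred=4.9514  r=-0.6914  x^+=4.4709  v^+=0.4644  a^+=-3.0213

v_post = 0.4644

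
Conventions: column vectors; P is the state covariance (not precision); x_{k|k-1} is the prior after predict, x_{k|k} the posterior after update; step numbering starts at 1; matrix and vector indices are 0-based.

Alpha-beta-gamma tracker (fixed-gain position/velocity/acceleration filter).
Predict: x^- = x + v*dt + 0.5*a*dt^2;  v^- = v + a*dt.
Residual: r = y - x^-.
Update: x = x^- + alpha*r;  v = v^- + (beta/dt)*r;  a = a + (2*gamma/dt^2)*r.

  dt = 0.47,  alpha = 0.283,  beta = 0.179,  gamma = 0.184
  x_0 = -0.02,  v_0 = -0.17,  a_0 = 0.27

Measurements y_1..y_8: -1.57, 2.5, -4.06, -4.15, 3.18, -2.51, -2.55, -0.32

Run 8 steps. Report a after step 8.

a_post = 8.4753

step 1: x_pred=-0.0701  r=-1.4999  x^+=-0.4946  v^+=-0.6143  a^+=-2.2287
step 2: x_pred=-1.0295  r=3.5295  x^+=-0.0306  v^+=-0.3177  a^+=3.6510
step 3: x_pred=0.2233  r=-4.2833  x^+=-0.9888  v^+=-0.2330  a^+=-3.4846
step 4: x_pred=-1.4832  r=-2.6668  x^+=-2.2379  v^+=-2.8864  a^+=-7.9272
step 5: x_pred=-4.4701  r=7.6501  x^+=-2.3051  v^+=-3.6986  a^+=4.8171
step 6: x_pred=-3.5114  r=1.0014  x^+=-3.2280  v^+=-1.0532  a^+=6.4854
step 7: x_pred=-3.0067  r=0.4567  x^+=-2.8775  v^+=2.1689  a^+=7.2463
step 8: x_pred=-1.0577  r=0.7377  x^+=-0.8490  v^+=5.8556  a^+=8.4753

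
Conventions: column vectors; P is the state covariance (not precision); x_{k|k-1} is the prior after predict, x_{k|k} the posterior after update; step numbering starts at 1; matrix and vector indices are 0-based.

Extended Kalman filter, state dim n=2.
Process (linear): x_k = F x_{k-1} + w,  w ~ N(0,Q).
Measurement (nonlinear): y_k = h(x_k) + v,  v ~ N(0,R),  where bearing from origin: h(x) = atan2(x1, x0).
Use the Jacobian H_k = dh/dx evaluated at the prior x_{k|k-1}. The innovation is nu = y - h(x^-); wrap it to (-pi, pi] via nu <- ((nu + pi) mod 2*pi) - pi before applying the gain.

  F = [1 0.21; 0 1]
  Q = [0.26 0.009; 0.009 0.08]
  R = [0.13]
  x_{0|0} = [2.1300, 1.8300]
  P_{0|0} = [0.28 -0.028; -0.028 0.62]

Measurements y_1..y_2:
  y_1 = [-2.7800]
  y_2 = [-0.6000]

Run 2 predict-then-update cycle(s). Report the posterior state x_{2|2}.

x_post = [3.6912, 4.2544]

step 1: x^-=[2.5143, 1.8300]  P^-=[0.5556 0.1112; 0.1112 0.7000]  H_jac=[-0.1892 0.2600]  S=[0.1863]  K=[-0.4092; 0.8641]  nu=[2.8740]  x^+=[1.3382, 4.3134]  P^+=[0.5244 0.1771; 0.1771 0.5609]
step 2: x^-=[2.2440, 4.3134]  P^-=[0.8835 0.3039; 0.3039 0.6409]  H_jac=[-0.1825 0.0949]  S=[0.1547]  K=[-0.8558; 0.0349]  nu=[-1.6911]  x^+=[3.6912, 4.2544]  P^+=[0.7702 0.3085; 0.3085 0.6407]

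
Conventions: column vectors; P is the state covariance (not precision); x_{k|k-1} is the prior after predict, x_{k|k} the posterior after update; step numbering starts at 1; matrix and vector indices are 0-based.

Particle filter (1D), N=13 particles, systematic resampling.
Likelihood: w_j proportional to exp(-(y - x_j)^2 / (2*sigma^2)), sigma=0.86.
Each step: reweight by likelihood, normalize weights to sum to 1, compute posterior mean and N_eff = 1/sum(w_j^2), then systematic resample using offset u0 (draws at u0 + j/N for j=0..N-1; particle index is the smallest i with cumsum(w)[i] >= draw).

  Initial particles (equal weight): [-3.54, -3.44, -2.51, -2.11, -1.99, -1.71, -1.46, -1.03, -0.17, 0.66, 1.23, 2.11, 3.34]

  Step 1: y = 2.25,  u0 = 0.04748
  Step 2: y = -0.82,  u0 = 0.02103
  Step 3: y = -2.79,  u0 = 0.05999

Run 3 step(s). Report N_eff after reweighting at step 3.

step 1: w=[0.0000, 0.0000, 0.0000, 0.0000, 0.0000, 0.0000, 0.0000, 0.0003, 0.0090, 0.0850, 0.2323, 0.4632, 0.2102]  mean=2.0193  Neff=3.1251  idx=[9, 10, 10, 10, 11, 11, 11, 11, 11, 11, 12, 12, 12]
step 2: w=[0.5407, 0.1387, 0.1387, 0.1387, 0.0072, 0.0072, 0.0072, 0.0072, 0.0072, 0.0072, 0.0000, 0.0000, 0.0000]  mean=0.9598  Neff=2.8538  idx=[0, 0, 0, 0, 0, 0, 0, 1, 1, 2, 2, 3, 3]
step 3: w=[0.1363, 0.1363, 0.1363, 0.1363, 0.1363, 0.1363, 0.1363, 0.0077, 0.0077, 0.0077, 0.0077, 0.0077, 0.0077]  mean=0.6862  Neff=7.6701  idx=[0, 1, 1, 2, 2, 3, 3, 4, 4, 5, 6, 6, 10]

N_eff = 7.6701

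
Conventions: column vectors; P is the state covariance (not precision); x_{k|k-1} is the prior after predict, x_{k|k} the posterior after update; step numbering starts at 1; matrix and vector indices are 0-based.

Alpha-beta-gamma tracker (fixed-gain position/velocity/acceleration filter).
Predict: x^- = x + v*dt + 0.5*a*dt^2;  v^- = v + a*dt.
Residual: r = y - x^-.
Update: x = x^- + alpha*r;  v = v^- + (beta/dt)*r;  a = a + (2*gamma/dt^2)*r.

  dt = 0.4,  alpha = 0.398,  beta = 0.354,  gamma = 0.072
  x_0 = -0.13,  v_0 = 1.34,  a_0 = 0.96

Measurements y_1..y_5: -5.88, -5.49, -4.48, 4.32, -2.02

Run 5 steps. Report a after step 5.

step 1: x_pred=0.4828  r=-6.3628  x^+=-2.0496  v^+=-3.9071  a^+=-4.7665
step 2: x_pred=-3.9937  r=-1.4963  x^+=-4.5893  v^+=-7.1379  a^+=-6.1131
step 3: x_pred=-7.9335  r=3.4535  x^+=-6.5590  v^+=-6.5268  a^+=-3.0050
step 4: x_pred=-9.4101  r=13.7301  x^+=-3.9455  v^+=4.4223  a^+=9.3521
step 5: x_pred=-1.4284  r=-0.5916  x^+=-1.6639  v^+=7.6396  a^+=8.8197

a_post = 8.8197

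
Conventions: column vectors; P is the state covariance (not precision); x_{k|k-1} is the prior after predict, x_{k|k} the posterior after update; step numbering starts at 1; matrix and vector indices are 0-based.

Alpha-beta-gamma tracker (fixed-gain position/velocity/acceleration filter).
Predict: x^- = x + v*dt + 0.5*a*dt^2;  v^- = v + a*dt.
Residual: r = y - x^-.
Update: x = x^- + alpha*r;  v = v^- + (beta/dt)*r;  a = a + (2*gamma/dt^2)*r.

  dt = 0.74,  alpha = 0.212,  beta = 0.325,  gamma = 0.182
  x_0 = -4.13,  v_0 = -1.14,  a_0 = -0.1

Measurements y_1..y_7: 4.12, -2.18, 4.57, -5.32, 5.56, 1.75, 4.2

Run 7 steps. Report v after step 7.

step 1: x_pred=-5.0010  r=9.1210  x^+=-3.0673  v^+=2.7918  a^+=5.9629
step 2: x_pred=0.6313  r=-2.8113  x^+=0.0353  v^+=5.9697  a^+=4.0942
step 3: x_pred=5.5738  r=-1.0038  x^+=5.3610  v^+=8.5585  a^+=3.4269
step 4: x_pred=12.6326  r=-17.9526  x^+=8.8267  v^+=3.2098  a^+=-8.5065
step 5: x_pred=8.8729  r=-3.3129  x^+=8.1705  v^+=-4.5400  a^+=-10.7086
step 6: x_pred=1.8789  r=-0.1289  x^+=1.8516  v^+=-12.5210  a^+=-10.7943
step 7: x_pred=-10.3694  r=14.5694  x^+=-7.2807  v^+=-14.1101  a^+=-1.1098

v_post = -14.1101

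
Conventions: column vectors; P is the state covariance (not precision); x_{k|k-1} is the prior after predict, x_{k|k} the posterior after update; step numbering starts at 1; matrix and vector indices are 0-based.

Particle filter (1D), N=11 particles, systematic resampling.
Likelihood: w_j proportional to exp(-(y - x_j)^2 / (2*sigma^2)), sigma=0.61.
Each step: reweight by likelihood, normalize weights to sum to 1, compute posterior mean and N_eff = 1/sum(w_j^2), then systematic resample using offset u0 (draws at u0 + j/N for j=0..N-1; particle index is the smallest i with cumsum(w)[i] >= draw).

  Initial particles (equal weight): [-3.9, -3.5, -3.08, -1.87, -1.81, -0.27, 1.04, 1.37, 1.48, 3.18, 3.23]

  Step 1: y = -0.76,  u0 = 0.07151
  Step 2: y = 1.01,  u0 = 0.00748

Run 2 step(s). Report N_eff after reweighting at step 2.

step 1: w=[0.0000, 0.0000, 0.0006, 0.1647, 0.1960, 0.6246, 0.0111, 0.0019, 0.0010, 0.0000, 0.0000]  mean=-0.8178  Neff=2.1941  idx=[3, 3, 4, 4, 5, 5, 5, 5, 5, 5, 5]
step 2: w=[0.0000, 0.0000, 0.0000, 0.0000, 0.1428, 0.1428, 0.1428, 0.1428, 0.1428, 0.1428, 0.1428]  mean=-0.2702  Neff=7.0013  idx=[4, 4, 5, 5, 6, 7, 7, 8, 9, 9, 10]

N_eff = 7.0013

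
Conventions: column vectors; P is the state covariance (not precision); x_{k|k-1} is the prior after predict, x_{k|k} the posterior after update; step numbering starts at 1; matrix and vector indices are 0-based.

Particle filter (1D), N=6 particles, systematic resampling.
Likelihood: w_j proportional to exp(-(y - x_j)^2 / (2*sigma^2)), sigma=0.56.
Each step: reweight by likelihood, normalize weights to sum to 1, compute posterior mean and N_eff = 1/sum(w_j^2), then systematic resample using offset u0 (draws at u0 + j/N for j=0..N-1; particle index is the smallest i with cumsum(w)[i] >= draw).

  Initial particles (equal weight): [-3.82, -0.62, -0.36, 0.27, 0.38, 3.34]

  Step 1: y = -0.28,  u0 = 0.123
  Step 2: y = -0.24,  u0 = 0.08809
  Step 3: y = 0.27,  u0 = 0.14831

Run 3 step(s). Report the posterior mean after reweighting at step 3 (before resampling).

post_mean = -0.0275

step 1: w=[0.0000, 0.2831, 0.3369, 0.2101, 0.1699, 0.0000]  mean=-0.1755  Neff=3.7503  idx=[1, 2, 2, 3, 3, 4]
step 2: w=[0.1722, 0.2119, 0.2119, 0.1432, 0.1432, 0.1175]  mean=-0.1374  Neff=5.7369  idx=[0, 1, 2, 2, 4, 5]
step 3: w=[0.0733, 0.1377, 0.1377, 0.1377, 0.2593, 0.2543]  mean=-0.0275  Neff=5.1506  idx=[1, 2, 3, 4, 5, 5]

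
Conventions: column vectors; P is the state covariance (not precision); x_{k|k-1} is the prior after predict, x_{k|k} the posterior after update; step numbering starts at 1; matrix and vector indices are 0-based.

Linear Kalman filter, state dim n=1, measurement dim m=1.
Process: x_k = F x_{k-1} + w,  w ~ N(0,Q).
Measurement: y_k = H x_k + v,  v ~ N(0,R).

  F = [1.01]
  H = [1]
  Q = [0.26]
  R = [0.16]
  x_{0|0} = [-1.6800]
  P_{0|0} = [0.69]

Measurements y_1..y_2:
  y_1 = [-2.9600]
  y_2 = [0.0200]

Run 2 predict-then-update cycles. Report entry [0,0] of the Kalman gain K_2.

step 1: x^-=[-1.6968]  P^-=[0.9639]  S=[1.1239]  K=[0.8576]  nu=[-1.2632]  x^+=[-2.7802]  P^+=[0.1372]
step 2: x^-=[-2.8080]  P^-=[0.4000]  S=[0.5600]  K=[0.7143]  nu=[2.8280]  x^+=[-0.7880]  P^+=[0.1143]

K[0,0] = 0.7143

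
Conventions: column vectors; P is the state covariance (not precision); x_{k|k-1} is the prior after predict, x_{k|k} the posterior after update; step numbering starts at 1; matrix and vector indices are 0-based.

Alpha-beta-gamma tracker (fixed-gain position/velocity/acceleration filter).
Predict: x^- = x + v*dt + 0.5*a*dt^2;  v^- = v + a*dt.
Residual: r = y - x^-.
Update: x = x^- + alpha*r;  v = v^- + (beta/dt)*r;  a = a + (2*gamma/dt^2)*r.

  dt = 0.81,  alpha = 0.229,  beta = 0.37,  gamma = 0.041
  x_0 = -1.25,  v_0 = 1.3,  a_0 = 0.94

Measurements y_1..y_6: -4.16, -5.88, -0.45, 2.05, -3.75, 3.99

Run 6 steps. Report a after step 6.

a_post = 0.9222

step 1: x_pred=0.1114  r=-4.2714  x^+=-0.8668  v^+=0.1103  a^+=0.4062
step 2: x_pred=-0.6442  r=-5.2358  x^+=-1.8432  v^+=-1.9524  a^+=-0.2482
step 3: x_pred=-3.5061  r=3.0561  x^+=-2.8062  v^+=-0.7575  a^+=0.1337
step 4: x_pred=-3.3759  r=5.4259  x^+=-2.1334  v^+=1.8294  a^+=0.8119
step 5: x_pred=-0.3852  r=-3.3648  x^+=-1.1558  v^+=0.9500  a^+=0.3913
step 6: x_pred=-0.2579  r=4.2479  x^+=0.7149  v^+=3.2074  a^+=0.9222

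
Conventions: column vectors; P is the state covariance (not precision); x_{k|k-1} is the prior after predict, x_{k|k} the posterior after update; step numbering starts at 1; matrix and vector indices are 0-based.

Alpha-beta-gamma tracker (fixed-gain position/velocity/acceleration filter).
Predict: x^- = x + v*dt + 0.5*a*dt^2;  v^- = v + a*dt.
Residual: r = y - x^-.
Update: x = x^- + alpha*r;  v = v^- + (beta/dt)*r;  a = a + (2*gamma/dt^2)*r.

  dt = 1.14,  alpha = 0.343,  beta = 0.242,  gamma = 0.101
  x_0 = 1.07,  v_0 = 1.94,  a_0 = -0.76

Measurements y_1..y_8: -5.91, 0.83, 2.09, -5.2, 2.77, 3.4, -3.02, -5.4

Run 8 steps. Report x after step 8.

step 1: x_pred=2.7878  r=-8.6978  x^+=-0.1956  v^+=-0.7728  a^+=-2.1119
step 2: x_pred=-2.4488  r=3.2788  x^+=-1.3242  v^+=-2.4843  a^+=-1.6023
step 3: x_pred=-5.1975  r=7.2875  x^+=-2.6979  v^+=-2.7639  a^+=-0.4696
step 4: x_pred=-6.1539  r=0.9539  x^+=-5.8267  v^+=-3.0967  a^+=-0.3213
step 5: x_pred=-9.5657  r=12.3357  x^+=-5.3346  v^+=-0.8444  a^+=1.5961
step 6: x_pred=-5.2600  r=8.6600  x^+=-2.2896  v^+=2.8135  a^+=2.9421
step 7: x_pred=2.8295  r=-5.8495  x^+=0.8231  v^+=4.9258  a^+=2.0329
step 8: x_pred=7.7595  r=-13.1595  x^+=3.2458  v^+=4.4498  a^+=-0.0125

x_post = 3.2458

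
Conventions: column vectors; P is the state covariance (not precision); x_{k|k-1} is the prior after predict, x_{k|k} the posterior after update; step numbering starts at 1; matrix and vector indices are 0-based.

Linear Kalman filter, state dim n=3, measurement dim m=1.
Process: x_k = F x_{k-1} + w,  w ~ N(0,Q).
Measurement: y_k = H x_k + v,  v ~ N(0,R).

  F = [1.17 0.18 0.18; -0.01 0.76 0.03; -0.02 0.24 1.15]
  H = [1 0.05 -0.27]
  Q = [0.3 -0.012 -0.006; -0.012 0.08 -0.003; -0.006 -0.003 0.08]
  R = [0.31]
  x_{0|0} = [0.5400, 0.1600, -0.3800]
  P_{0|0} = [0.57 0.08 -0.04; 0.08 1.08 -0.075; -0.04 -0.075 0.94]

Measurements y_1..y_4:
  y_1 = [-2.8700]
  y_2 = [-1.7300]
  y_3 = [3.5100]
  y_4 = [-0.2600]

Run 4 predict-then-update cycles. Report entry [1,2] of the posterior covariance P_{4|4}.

P_post[1,2] = 0.3571

step 1: x^-=[0.5922, 0.1048, -0.4094]  P^-=[1.1577 0.1931 0.1716; 0.1931 0.7001 0.1595; 0.1716 0.1595 1.3453]  S=[1.4899]  K=[0.7524; 0.1242; -0.1232]  nu=[-3.5780]  x^+=[-2.1000, -0.3397, 0.0316]  P^+=[0.3142 0.0539 0.3098; 0.0539 0.6771 0.1823; 0.3098 0.1823 1.3226]
step 2: x^-=[-2.5125, -0.2362, -0.0032]  P^-=[0.9599 0.1682 0.7659; 0.1682 0.4796 0.3222; 0.7659 0.3222 1.9542]  S=[1.0081]  K=[0.7554; 0.1043; 0.2524]  nu=[0.7934]  x^+=[-1.9131, -0.1535, 0.1970]  P^+=[0.3847 0.0887 0.5738; 0.0887 0.4687 0.2956; 0.5738 0.2956 1.8900]
step 3: x^-=[-2.2305, -0.0916, 0.2280]  P^-=[1.2012 0.1977 1.2649; 0.1977 0.3642 0.3998; 1.2649 0.3998 2.7426]  S=[1.0379]  K=[0.8378; 0.1040; 0.5246]  nu=[5.8067]  x^+=[2.6340, 0.5125, 3.2739]  P^+=[0.4727 0.1072 0.8088; 0.1072 0.3530 0.3431; 0.8088 0.3431 2.4570]
step 4: x^-=[3.7633, 0.4613, 3.8353]  P^-=[1.4463 0.2149 1.7078; 0.2149 0.2997 0.4369; 1.7078 0.4369 3.5011]  S=[1.0997]  K=[0.9056; 0.1018; 0.7132]  nu=[-3.0109]  x^+=[1.0367, 0.1549, 1.6880]  P^+=[0.5444 0.1136 0.9975; 0.1136 0.2883 0.3571; 0.9975 0.3571 2.9417]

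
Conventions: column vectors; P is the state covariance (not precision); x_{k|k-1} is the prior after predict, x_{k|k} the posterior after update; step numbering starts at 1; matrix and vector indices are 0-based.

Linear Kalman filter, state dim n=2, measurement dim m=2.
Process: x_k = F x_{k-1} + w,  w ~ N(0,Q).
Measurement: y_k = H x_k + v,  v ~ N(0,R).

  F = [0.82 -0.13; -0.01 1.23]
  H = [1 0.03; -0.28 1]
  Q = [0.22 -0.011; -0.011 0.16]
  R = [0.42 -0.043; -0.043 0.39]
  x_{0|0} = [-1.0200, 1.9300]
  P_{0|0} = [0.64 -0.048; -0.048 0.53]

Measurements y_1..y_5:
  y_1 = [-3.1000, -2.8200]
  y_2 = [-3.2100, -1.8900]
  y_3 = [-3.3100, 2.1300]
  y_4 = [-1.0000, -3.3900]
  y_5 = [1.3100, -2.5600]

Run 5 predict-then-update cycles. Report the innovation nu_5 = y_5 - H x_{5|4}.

innov = [2.1844, 0.0837]

step 1: x^-=[-1.0873, 2.3841]  P^-=[0.6695 -0.1495; -0.1495 0.9631]  S=[1.0814 -0.3498; -0.3498 1.4893]  K=[0.5863 -0.0885; 0.1155 0.7019]  nu=[-2.0842, -5.5085]  x^+=[-1.8217, -1.7232]  P^+=[0.2498 0.0102; 0.0102 0.2716]
step 2: x^-=[-1.2698, -2.1014]  P^-=[0.3904 -0.0462; -0.0462 0.5707]  S=[0.8081 -0.1810; -0.1810 1.0172]  K=[0.4657 -0.0700; 0.0964 0.5909]  nu=[-1.8772, -0.1442]  x^+=[-2.1338, -2.3675]  P^+=[0.1983 0.0082; 0.0082 0.2286]
step 3: x^-=[-1.4419, -2.8907]  P^-=[0.3555 -0.0409; -0.0409 0.5057]  S=[0.7735 -0.1679; -0.1679 0.9465]  K=[0.4428 -0.0698; 0.0888 0.5621]  nu=[-1.7813, 4.6169]  x^+=[-2.5531, -0.4534]  P^+=[0.1888 0.0066; 0.0066 0.2173]
step 4: x^-=[-2.0346, -0.5322]  P^-=[0.3492 -0.0406; -0.0406 0.4886]  S=[0.7672 -0.1664; -0.1664 0.9287]  K=[0.4383 -0.0705; 0.0863 0.5538]  nu=[1.0505, -3.4275]  x^+=[-1.3325, -2.3396]  P^+=[0.1869 0.0060; 0.0060 0.2139]
step 5: x^-=[-0.7885, -2.8644]  P^-=[0.3480 -0.0407; -0.0407 0.4835]  S=[0.7660 -0.1663; -0.1663 0.9236]  K=[0.4374 -0.0708; 0.0855 0.5513]  nu=[2.1844, 0.0837]  x^+=[0.1610, -2.6316]  P^+=[0.1866 0.0058; 0.0058 0.2129]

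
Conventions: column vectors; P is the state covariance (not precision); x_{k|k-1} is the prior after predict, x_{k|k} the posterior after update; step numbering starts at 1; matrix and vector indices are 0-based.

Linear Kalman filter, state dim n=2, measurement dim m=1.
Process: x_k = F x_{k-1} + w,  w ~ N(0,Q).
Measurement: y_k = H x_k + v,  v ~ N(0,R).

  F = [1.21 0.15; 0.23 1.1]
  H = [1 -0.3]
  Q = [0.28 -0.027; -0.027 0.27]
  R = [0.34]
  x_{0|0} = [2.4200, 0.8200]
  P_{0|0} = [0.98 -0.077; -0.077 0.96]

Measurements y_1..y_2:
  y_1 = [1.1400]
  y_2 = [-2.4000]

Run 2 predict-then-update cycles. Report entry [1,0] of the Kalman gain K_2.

step 1: x^-=[3.0512, 1.4586]  P^-=[1.7085 0.2990; 0.2990 1.4445]  S=[1.9991]  K=[0.8098; -0.0672]  nu=[-1.4736]  x^+=[1.8579, 1.5576]  P^+=[0.3977 0.4078; 0.4078 1.4355]
step 2: x^-=[2.4817, 2.1407]  P^-=[1.0425 0.8773; 0.8773 2.2343]  S=[1.0572]  K=[0.7372; 0.1959]  nu=[-4.2395]  x^+=[-0.6434, 1.3104]  P^+=[0.4680 0.7247; 0.7247 2.1937]

K[1,0] = 0.1959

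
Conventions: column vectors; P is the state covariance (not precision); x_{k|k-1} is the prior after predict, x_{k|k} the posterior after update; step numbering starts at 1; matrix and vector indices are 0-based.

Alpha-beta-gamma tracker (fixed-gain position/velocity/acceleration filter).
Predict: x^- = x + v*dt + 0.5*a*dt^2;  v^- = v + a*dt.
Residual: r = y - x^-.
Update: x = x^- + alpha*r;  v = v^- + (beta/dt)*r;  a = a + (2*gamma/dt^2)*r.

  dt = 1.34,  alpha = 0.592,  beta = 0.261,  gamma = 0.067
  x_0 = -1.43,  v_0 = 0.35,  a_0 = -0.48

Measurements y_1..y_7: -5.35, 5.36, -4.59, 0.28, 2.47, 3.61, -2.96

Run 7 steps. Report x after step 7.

x_post = 0.1351

step 1: x_pred=-1.3919  r=-3.9581  x^+=-3.7351  v^+=-1.0641  a^+=-0.7754
step 2: x_pred=-5.8572  r=11.2172  x^+=0.7834  v^+=0.0817  a^+=0.0617
step 3: x_pred=0.9483  r=-5.5383  x^+=-2.3304  v^+=-0.9143  a^+=-0.3516
step 4: x_pred=-3.8712  r=4.1512  x^+=-1.4137  v^+=-0.5769  a^+=-0.0418
step 5: x_pred=-2.2242  r=4.6942  x^+=0.5548  v^+=0.2815  a^+=0.3085
step 6: x_pred=1.2089  r=2.4011  x^+=2.6304  v^+=1.1626  a^+=0.4877
step 7: x_pred=4.6261  r=-7.5861  x^+=0.1351  v^+=0.3385  a^+=-0.0784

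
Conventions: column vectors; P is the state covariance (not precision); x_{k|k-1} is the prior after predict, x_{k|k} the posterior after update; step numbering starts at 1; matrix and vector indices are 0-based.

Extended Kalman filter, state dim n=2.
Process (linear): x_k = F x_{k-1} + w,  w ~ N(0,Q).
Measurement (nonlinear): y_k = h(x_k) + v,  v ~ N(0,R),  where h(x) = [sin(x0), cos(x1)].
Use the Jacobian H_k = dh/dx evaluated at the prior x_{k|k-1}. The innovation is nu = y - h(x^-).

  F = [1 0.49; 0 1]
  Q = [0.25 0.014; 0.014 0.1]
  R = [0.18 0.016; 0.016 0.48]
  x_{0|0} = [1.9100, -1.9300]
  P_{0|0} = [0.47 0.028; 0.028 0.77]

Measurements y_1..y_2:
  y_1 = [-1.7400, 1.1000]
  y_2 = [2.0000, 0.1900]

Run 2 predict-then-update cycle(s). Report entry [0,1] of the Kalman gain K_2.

step 1: x^-=[0.9643, -1.9300]  P^-=[0.9323 0.4193; 0.4193 0.8700]  H_jac=[0.5700 0.0000; 0.0000 0.9362]  S=[0.4829 0.2397; 0.2397 1.2425]  K=[1.0436 0.1146; 0.1874 0.6194]  nu=[-2.5617, 1.4515]  x^+=[-1.5427, -1.5111]  P^+=[0.3328 0.0766; 0.0766 0.3208]
step 2: x^-=[-2.2832, -1.5111]  P^-=[0.7348 0.2477; 0.2477 0.4208]  H_jac=[-0.6536 0.0000; 0.0000 0.9982]  S=[0.4939 -0.1456; -0.1456 0.8993]  K=[-0.9360 0.1234; -0.1997 0.4347]  nu=[2.7568, 0.1304]  x^+=[-4.8475, -2.0049]  P^+=[0.2547 0.0443; 0.0443 0.2058]

K[0,1] = 0.1234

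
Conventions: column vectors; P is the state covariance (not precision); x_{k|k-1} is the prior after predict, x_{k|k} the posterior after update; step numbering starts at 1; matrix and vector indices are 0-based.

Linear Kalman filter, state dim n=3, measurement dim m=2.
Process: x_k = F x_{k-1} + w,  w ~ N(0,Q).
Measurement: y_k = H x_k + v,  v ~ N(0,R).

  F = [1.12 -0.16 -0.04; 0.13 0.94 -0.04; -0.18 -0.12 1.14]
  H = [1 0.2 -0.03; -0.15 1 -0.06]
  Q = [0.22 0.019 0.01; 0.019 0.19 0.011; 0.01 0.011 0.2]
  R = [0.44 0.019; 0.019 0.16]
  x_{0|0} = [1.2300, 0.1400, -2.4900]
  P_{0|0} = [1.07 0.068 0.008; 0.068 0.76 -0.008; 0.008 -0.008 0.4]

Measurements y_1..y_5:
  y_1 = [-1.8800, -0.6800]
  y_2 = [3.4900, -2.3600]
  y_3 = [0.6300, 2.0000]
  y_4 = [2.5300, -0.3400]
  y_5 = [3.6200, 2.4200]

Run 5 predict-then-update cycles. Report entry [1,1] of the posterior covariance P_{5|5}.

P_post[1,1] = 0.1093

step 1: x^-=[1.4548, 0.3911, -3.0768]  P^-=[1.5571 0.1312 -0.2048; 0.1312 0.8974 -0.1379; -0.2048 -0.1379 0.7673]  S=[2.1001 0.1107; 0.1107 1.0687]  K=[0.7655 -0.1636; 0.1068 0.8180; -0.1147 -0.1315]  nu=[-3.5053, -1.0375]  x^+=[-1.0587, -0.8318, -2.5383]  P^+=[0.3256 0.0352 -0.0344; 0.0352 0.1391 0.0147; -0.0344 0.0147 0.7178]
step 2: x^-=[-0.9512, -0.8180, -2.6032]  P^-=[0.6239 0.0842 -0.1362; 0.0842 0.3274 -0.0411; -0.1362 -0.0411 1.1571]  S=[1.1203 0.0839; 0.0839 0.4828]  K=[0.5833 -0.1039; 0.0866 0.6420; -0.1478 -0.1608]  nu=[4.5267, -1.8408]  x^+=[1.8806, -1.6078, -2.9762]  P^+=[0.2476 0.0291 -0.0411; 0.0291 0.1107 0.0323; -0.0411 0.0323 1.1161]
step 3: x^-=[2.4826, -1.1478, -3.5385]  P^-=[0.5289 0.0713 -0.1502; 0.0713 0.2989 -0.0352; -0.1502 -0.0352 1.6694]  S=[1.0203 0.0814; 0.0814 0.4569]  K=[0.5443 -0.0948; 0.0799 0.6211; -0.1862 -0.2138]  nu=[-1.7292, 3.3079]  x^+=[1.2276, 0.7684, -3.9237]  P^+=[0.2309 0.0269 -0.0481; 0.0269 0.1080 0.0514; -0.0481 0.0514 1.6067]
step 4: x^-=[1.4089, 1.0389, -4.7862]  P^-=[0.5103 0.0675 -0.1814; 0.0675 0.2951 -0.0369; -0.1814 -0.0369 2.3039]  S=[1.0025 0.0827; 0.0827 0.4558]  K=[0.5356 -0.0931; 0.0765 0.6162; -0.2340 -0.2821]  nu=[0.7697, -1.4547]  x^+=[1.9567, 0.2013, -4.5560]  P^+=[0.2270 0.0259 -0.0571; 0.0259 0.1084 0.0740; -0.0571 0.0740 2.2018]
step 5: x^-=[2.3415, 0.6258, -5.5702]  P^-=[0.5078 0.0665 -0.2232; 0.0665 0.2945 -0.0410; -0.2232 -0.0410 3.0747]  S=[1.0029 0.0859; 0.0859 0.4579]  K=[0.5342 -0.0920; 0.0738 0.6128; -0.2915 -0.3645]  nu=[0.9862, 1.8112]  x^+=[2.7017, 1.8085, -6.5179]  P^+=[0.2262 0.0253 -0.0680; 0.0253 0.1093 0.1006; -0.0680 0.1006 2.9103]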